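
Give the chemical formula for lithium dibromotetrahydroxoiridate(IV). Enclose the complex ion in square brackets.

Li2[IrBr2(OH)4]

Ligands: 2 bromo (Br, -1), 4 hydroxo (OH, -1). Ligand charge sum = -6.
With Ir in oxidation state +4, the complex ion is [Ir...]^2−.
Charge balance with lithium (+1) requires 1 complex ion per 2 lithium.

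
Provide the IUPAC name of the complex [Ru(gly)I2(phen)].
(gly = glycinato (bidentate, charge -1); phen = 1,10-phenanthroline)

There is no counter-ion, so the complex is neutral overall.
Ligand charges: 2×iodo (-1 each), 1×glycinato (-1 each), 1×1,10-phenanthroline (neutral); total -3. So Ru + (-3) = 0, giving Ru = +3.
Ligands are named alphabetically: glycinato before iodo before phenanthroline.

(glycinato)diiodo(1,10-phenanthroline)ruthenium(III)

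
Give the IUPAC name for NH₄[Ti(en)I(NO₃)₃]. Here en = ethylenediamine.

The 1 ammonium counter-ion carries a total charge of +1, so each complex ion is 1−.
Ligand charges: 3×nitrato (-1 each), 1×iodo (-1 each), 1×ethylenediamine (neutral); total -4. So Ti + (-4) = 1−, giving Ti = +3.
Ligands are named alphabetically: ethylenediamine before iodo before nitrato.
The complex ion is anionic, so titanium takes the -ate form titanate(III).

ammonium (ethylenediamine)iodotrinitratotitanate(III)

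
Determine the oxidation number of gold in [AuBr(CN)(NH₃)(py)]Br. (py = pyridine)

+3

1 bromide outside the brackets (-1 each) → the complex ion is 1+.
Ligand charges: 1×NH3 neutral; 1×py neutral; 1×Br = -1; 1×CN = -1; sum -2.
Au + (-2) = 1+ ⇒ Au is +3.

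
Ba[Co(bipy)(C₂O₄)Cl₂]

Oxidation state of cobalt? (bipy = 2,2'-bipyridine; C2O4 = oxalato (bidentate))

+2

1 barium outside the brackets (+2 each) → the complex ion is 2−.
Ligand charges: 1×bipy neutral; 2×Cl = -2; 1×C2O4 = -2; sum -4.
Co + (-4) = 2− ⇒ Co is +2.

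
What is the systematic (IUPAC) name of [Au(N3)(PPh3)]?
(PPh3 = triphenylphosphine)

azido(triphenylphosphine)gold(I)

There is no counter-ion, so the complex is neutral overall.
Ligand charges: 1×triphenylphosphine (neutral), 1×azido (-1 each); total -1. So Au + (-1) = 0, giving Au = +1.
Ligands are named alphabetically: azido before triphenylphosphine.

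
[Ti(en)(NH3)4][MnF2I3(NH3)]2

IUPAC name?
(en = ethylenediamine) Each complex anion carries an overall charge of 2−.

The complex anion is given as 2−; its ligand charges sum to -5, so Mn = +3.
With 2 anions per cation, the cation must be 2×2 = 4+.
Cation: ligand charges sum to 0; for the ion to be 4+, Ti = +4.

tetraammine(ethylenediamine)titanium(IV) amminedifluorotriiodomanganate(III)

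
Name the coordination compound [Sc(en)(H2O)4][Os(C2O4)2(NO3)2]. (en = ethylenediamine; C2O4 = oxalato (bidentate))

Both ions are complex: the cation is named first with the plain metal name, the anion second with the -ate form; each ion's ligands are alphabetised independently.
Scandium is always +3 in its complexes; the cation's ligand charges sum to 0, so the complex cation is 3+.
A 1:1 salt means the anion carries the equal and opposite charge, 3−.
Anion: ligand charges sum to -6; for the ion to be 3−, Os = +3.

tetraaqua(ethylenediamine)scandium(III) dinitratodioxalatoosmate(III)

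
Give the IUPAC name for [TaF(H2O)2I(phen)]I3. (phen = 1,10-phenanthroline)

The 3 iodide counter-ions carry a total charge of -3, so each complex ion is 3+.
Ligand charges: 1×1,10-phenanthroline (neutral), 2×aqua (neutral), 1×fluoro (-1 each), 1×iodo (-1 each); total -2. So Ta + (-2) = 3+, giving Ta = +5.
Ligands are named alphabetically: aqua before fluoro before iodo before phenanthroline.

diaquafluoroiodo(1,10-phenanthroline)tantalum(V) iodide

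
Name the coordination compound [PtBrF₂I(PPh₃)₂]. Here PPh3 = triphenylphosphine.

There is no counter-ion, so the complex is neutral overall.
Ligand charges: 2×triphenylphosphine (neutral), 1×bromo (-1 each), 1×iodo (-1 each), 2×fluoro (-1 each); total -4. So Pt + (-4) = 0, giving Pt = +4.
Ligands are named alphabetically: bromo before fluoro before iodo before triphenylphosphine.

bromodifluoroiodobis(triphenylphosphine)platinum(IV)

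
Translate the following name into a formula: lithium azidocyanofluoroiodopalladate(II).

Li2[Pd(CN)FI(N3)]

Ligands: 1 cyano (CN, -1), 1 azido (N3, -1), 1 fluoro (F, -1), 1 iodo (I, -1). Ligand charge sum = -4.
With Pd in oxidation state +2, the complex ion is [Pd...]^2−.
Charge balance with lithium (+1) requires 1 complex ion per 2 lithium.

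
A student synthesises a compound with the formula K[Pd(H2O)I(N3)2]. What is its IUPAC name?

The 1 potassium counter-ion carries a total charge of +1, so each complex ion is 1−.
Ligand charges: 2×azido (-1 each), 1×aqua (neutral), 1×iodo (-1 each); total -3. So Pd + (-3) = 1−, giving Pd = +2.
Ligands are named alphabetically: aqua before azido before iodo.
The complex ion is anionic, so palladium takes the -ate form palladate(II).

potassium aquadiazidoiodopalladate(II)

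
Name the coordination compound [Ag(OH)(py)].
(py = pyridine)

hydroxo(pyridine)silver(I)

There is no counter-ion, so the complex is neutral overall.
Ligand charges: 1×pyridine (neutral), 1×hydroxo (-1 each); total -1. So Ag + (-1) = 0, giving Ag = +1.
Ligands are named alphabetically: hydroxo before pyridine.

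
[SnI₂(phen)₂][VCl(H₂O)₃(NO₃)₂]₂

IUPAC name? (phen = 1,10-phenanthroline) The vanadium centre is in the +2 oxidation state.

diiodobis(1,10-phenanthroline)tin(IV) triaquachlorodinitratovanadate(II)

Both ions are complex: the cation is named first with the plain metal name, the anion second with the -ate form; each ion's ligands are alphabetised independently.
V is given as +2; the anion's ligand charges sum to -3, so the complex anion is 1−.
With 2 anions per cation, the cation must be 2×1 = 2+.
Cation: ligand charges sum to -2; for the ion to be 2+, Sn = +4.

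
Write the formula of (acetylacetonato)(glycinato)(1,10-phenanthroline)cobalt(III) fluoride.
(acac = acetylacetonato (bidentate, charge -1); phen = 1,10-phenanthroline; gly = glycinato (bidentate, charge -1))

Ligands: 1 acetylacetonato (acac, -1), 1 1,10-phenanthroline (phen, neutral), 1 glycinato (gly, -1). Ligand charge sum = -2.
With Co in oxidation state +3, the complex ion is [Co...]^1+.
Charge balance with fluoride (-1) requires 1 complex ion per 1 fluoride.

[Co(acac)(gly)(phen)]F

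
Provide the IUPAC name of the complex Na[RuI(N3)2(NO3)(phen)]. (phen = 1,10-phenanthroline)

sodium diazidoiodonitrato(1,10-phenanthroline)ruthenate(III)

The 1 sodium counter-ion carries a total charge of +1, so each complex ion is 1−.
Ligand charges: 2×azido (-1 each), 1×nitrato (-1 each), 1×iodo (-1 each), 1×1,10-phenanthroline (neutral); total -4. So Ru + (-4) = 1−, giving Ru = +3.
Ligands are named alphabetically: azido before iodo before nitrato before phenanthroline.
The complex ion is anionic, so ruthenium takes the -ate form ruthenate(III).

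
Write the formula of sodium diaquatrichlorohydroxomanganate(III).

Ligands: 2 aqua (H2O, neutral), 1 hydroxo (OH, -1), 3 chloro (Cl, -1). Ligand charge sum = -4.
With Mn in oxidation state +3, the complex ion is [Mn...]^1−.
Charge balance with sodium (+1) requires 1 complex ion per 1 sodium.

Na[MnCl3(H2O)2(OH)]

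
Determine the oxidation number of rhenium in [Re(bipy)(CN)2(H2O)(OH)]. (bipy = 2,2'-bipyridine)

No counter-ion: the bracketed complex is neutral.
Ligand charges: 1×OH = -1; 1×bipy neutral; 2×CN = -2; 1×H2O neutral; sum -3.
Re + (-3) = 0 ⇒ Re is +3.

+3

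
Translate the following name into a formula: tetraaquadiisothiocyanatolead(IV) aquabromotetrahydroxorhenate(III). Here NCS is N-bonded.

[Pb(H2O)4(NCS)2][ReBr(H2O)(OH)4]

Cation [Pb…]: ligand charges -2, Pb(IV) ⇒ ion charge 2+.
Anion [Re…]: ligand charges -5, Re(III) ⇒ ion charge 2−.
One 2+ cation balances one 2− anion.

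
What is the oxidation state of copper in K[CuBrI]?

+1

1 potassium outside the brackets (+1 each) → the complex ion is 1−.
Ligand charges: 1×I = -1; 1×Br = -1; sum -2.
Cu + (-2) = 1− ⇒ Cu is +1.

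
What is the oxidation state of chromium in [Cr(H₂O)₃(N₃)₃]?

+3

No counter-ion: the bracketed complex is neutral.
Ligand charges: 3×H2O neutral; 3×N3 = -3; sum -3.
Cr + (-3) = 0 ⇒ Cr is +3.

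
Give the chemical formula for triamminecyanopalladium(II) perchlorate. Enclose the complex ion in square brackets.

[Pd(CN)(NH3)3]ClO4

Ligands: 3 ammine (NH3, neutral), 1 cyano (CN, -1). Ligand charge sum = -1.
With Pd in oxidation state +2, the complex ion is [Pd...]^1+.
Charge balance with perchlorate (-1) requires 1 complex ion per 1 perchlorate.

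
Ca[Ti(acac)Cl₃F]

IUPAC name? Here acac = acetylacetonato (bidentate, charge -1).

The 1 calcium counter-ion carries a total charge of +2, so each complex ion is 2−.
Ligand charges: 1×acetylacetonato (-1 each), 1×fluoro (-1 each), 3×chloro (-1 each); total -5. So Ti + (-5) = 2−, giving Ti = +3.
Ligands are named alphabetically: acetylacetonato before chloro before fluoro.
The complex ion is anionic, so titanium takes the -ate form titanate(III).

calcium (acetylacetonato)trichlorofluorotitanate(III)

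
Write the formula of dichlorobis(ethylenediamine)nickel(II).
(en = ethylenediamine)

[NiCl2(en)2]

Ligands: 2 chloro (Cl, -1), 2 ethylenediamine (en, neutral). Ligand charge sum = -2.
With Ni in oxidation state +2, the complex ion is [Ni...].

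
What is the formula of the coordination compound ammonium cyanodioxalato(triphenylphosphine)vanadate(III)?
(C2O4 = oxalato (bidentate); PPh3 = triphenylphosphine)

(NH4)2[V(C2O4)2(CN)(PPh3)]

Ligands: 2 oxalato (C2O4, -2), 1 cyano (CN, -1), 1 triphenylphosphine (PPh3, neutral). Ligand charge sum = -5.
Charge balance with ammonium (+1) requires 1 complex ion per 2 ammonium.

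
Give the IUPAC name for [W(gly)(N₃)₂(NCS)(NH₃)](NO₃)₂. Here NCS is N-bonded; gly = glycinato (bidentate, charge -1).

The 2 nitrate counter-ions carry a total charge of -2, so each complex ion is 2+.
Ligand charges: 2×azido (-1 each), 1×ammine (neutral), 1×isothiocyanato (-1 each), 1×glycinato (-1 each); total -4. So W + (-4) = 2+, giving W = +6.
Ligands are named alphabetically: ammine before azido before glycinato before isothiocyanato.

amminediazido(glycinato)isothiocyanatotungsten(VI) nitrate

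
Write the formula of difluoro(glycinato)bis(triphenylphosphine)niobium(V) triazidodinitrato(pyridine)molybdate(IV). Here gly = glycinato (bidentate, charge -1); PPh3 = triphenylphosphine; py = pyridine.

[NbF2(gly)(PPh3)2][Mo(N3)3(NO3)2(py)]2

Cation [Nb…]: ligand charges -3, Nb(V) ⇒ ion charge 2+.
Anion [Mo…]: ligand charges -5, Mo(IV) ⇒ ion charge 1−.
One 2+ cation requires 2 of the 1− anion.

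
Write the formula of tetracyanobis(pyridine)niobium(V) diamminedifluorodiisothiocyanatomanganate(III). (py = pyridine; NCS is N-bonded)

Cation [Nb…]: ligand charges -4, Nb(V) ⇒ ion charge 1+.
Anion [Mn…]: ligand charges -4, Mn(III) ⇒ ion charge 1−.

[Nb(CN)4(py)2][MnF2(NCS)2(NH3)2]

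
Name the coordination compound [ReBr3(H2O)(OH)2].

aquatribromodihydroxorhenium(V)

There is no counter-ion, so the complex is neutral overall.
Ligand charges: 2×hydroxo (-1 each), 3×bromo (-1 each), 1×aqua (neutral); total -5. So Re + (-5) = 0, giving Re = +5.
Ligands are named alphabetically: aqua before bromo before hydroxo.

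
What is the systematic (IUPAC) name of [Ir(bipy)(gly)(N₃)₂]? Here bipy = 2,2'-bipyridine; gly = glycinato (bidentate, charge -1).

There is no counter-ion, so the complex is neutral overall.
Ligand charges: 2×azido (-1 each), 1×2,2'-bipyridine (neutral), 1×glycinato (-1 each); total -3. So Ir + (-3) = 0, giving Ir = +3.
Ligands are named alphabetically: azido before bipyridine before glycinato.

diazido(2,2'-bipyridine)(glycinato)iridium(III)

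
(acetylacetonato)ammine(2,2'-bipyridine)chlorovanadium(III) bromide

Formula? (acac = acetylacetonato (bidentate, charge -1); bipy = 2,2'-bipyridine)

Ligands: 1 ammine (NH3, neutral), 1 chloro (Cl, -1), 1 acetylacetonato (acac, -1), 1 2,2'-bipyridine (bipy, neutral). Ligand charge sum = -2.
With V in oxidation state +3, the complex ion is [V...]^1+.
Charge balance with bromide (-1) requires 1 complex ion per 1 bromide.

[V(acac)(bipy)Cl(NH3)]Br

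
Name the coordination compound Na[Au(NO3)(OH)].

The 1 sodium counter-ion carries a total charge of +1, so each complex ion is 1−.
Ligand charges: 1×nitrato (-1 each), 1×hydroxo (-1 each); total -2. So Au + (-2) = 1−, giving Au = +1.
Ligands are named alphabetically: hydroxo before nitrato.
The complex ion is anionic, so gold takes the -ate form aurate(I).

sodium hydroxonitratoaurate(I)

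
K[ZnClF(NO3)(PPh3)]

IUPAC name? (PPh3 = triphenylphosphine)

potassium chlorofluoronitrato(triphenylphosphine)zincate(II)

The 1 potassium counter-ion carries a total charge of +1, so each complex ion is 1−.
Ligand charges: 1×nitrato (-1 each), 1×fluoro (-1 each), 1×chloro (-1 each), 1×triphenylphosphine (neutral); total -3. So Zn + (-3) = 1−, giving Zn = +2.
Ligands are named alphabetically: chloro before fluoro before nitrato before triphenylphosphine.
The complex ion is anionic, so zinc takes the -ate form zincate(II).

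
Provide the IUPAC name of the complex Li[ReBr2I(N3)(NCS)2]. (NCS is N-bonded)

lithium azidodibromoiododiisothiocyanatorhenate(V)

The 1 lithium counter-ion carries a total charge of +1, so each complex ion is 1−.
Ligand charges: 2×bromo (-1 each), 1×iodo (-1 each), 2×isothiocyanato (-1 each), 1×azido (-1 each); total -6. So Re + (-6) = 1−, giving Re = +5.
The complex ion is anionic, so rhenium takes the -ate form rhenate(V).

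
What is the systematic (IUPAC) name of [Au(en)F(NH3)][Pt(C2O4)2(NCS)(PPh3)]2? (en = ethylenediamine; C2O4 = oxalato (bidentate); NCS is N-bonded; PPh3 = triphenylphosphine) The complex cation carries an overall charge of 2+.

ammine(ethylenediamine)fluorogold(III) isothiocyanatodioxalato(triphenylphosphine)platinate(IV)

Both ions are complex: the cation is named first with the plain metal name, the anion second with the -ate form; each ion's ligands are alphabetised independently.
The complex cation is given as 2+; its ligand charges sum to -1, so Au = +3.
With 2 anions per cation, each anion must be 2/2 = 1−.
Anion: ligand charges sum to -5; for the ion to be 1−, Pt = +4.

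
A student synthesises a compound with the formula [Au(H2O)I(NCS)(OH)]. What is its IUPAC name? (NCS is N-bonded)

There is no counter-ion, so the complex is neutral overall.
Ligand charges: 1×hydroxo (-1 each), 1×iodo (-1 each), 1×aqua (neutral), 1×isothiocyanato (-1 each); total -3. So Au + (-3) = 0, giving Au = +3.
Ligands are named alphabetically: aqua before hydroxo before iodo before isothiocyanato.

aquahydroxoiodoisothiocyanatogold(III)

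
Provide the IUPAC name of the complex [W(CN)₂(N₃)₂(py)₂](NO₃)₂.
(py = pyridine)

diazidodicyanobis(pyridine)tungsten(VI) nitrate

The 2 nitrate counter-ions carry a total charge of -2, so each complex ion is 2+.
Ligand charges: 2×pyridine (neutral), 2×azido (-1 each), 2×cyano (-1 each); total -4. So W + (-4) = 2+, giving W = +6.
Ligands are named alphabetically: azido before cyano before pyridine.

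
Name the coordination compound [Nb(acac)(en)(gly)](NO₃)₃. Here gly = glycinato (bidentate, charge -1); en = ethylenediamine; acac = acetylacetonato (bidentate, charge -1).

The 3 nitrate counter-ions carry a total charge of -3, so each complex ion is 3+.
Ligand charges: 1×glycinato (-1 each), 1×ethylenediamine (neutral), 1×acetylacetonato (-1 each); total -2. So Nb + (-2) = 3+, giving Nb = +5.
Ligands are named alphabetically: acetylacetonato before ethylenediamine before glycinato.

(acetylacetonato)(ethylenediamine)(glycinato)niobium(V) nitrate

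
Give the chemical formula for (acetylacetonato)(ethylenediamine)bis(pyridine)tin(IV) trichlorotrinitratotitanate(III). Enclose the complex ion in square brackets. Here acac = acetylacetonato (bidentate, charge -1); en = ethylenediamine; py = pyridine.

[Sn(acac)(en)(py)2][TiCl3(NO3)3]

Cation [Sn…]: ligand charges -1, Sn(IV) ⇒ ion charge 3+.
Anion [Ti…]: ligand charges -6, Ti(III) ⇒ ion charge 3−.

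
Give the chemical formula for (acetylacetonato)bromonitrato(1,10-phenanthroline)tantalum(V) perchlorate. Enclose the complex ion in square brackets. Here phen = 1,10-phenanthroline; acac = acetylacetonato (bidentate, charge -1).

Ligands: 1 1,10-phenanthroline (phen, neutral), 1 acetylacetonato (acac, -1), 1 bromo (Br, -1), 1 nitrato (NO3, -1). Ligand charge sum = -3.
Charge balance with perchlorate (-1) requires 1 complex ion per 2 perchlorate.

[Ta(acac)Br(NO3)(phen)](ClO4)2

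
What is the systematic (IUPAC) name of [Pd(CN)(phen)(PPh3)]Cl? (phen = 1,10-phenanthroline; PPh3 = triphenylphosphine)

The 1 chloride counter-ion carries a total charge of -1, so each complex ion is 1+.
Ligand charges: 1×cyano (-1 each), 1×1,10-phenanthroline (neutral), 1×triphenylphosphine (neutral); total -1. So Pd + (-1) = 1+, giving Pd = +2.
Ligands are named alphabetically: cyano before phenanthroline before triphenylphosphine.

cyano(1,10-phenanthroline)(triphenylphosphine)palladium(II) chloride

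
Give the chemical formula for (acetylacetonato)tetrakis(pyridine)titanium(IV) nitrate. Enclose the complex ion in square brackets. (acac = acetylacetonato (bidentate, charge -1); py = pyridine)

[Ti(acac)(py)4](NO3)3

Ligands: 1 acetylacetonato (acac, -1), 4 pyridine (py, neutral). Ligand charge sum = -1.
With Ti in oxidation state +4, the complex ion is [Ti...]^3+.
Charge balance with nitrate (-1) requires 1 complex ion per 3 nitrate.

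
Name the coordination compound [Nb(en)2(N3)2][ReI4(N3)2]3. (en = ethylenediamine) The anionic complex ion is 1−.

diazidobis(ethylenediamine)niobium(V) diazidotetraiodorhenate(V)

Both ions are complex: the cation is named first with the plain metal name, the anion second with the -ate form; each ion's ligands are alphabetised independently.
The complex anion is given as 1−; its ligand charges sum to -6, so Re = +5.
With 3 anions per cation, the cation must be 3×1 = 3+.
Cation: ligand charges sum to -2; for the ion to be 3+, Nb = +5.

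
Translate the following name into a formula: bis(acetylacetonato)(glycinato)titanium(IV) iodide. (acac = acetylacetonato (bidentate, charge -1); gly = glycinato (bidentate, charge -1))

[Ti(acac)2(gly)]I

Ligands: 2 acetylacetonato (acac, -1), 1 glycinato (gly, -1). Ligand charge sum = -3.
With Ti in oxidation state +4, the complex ion is [Ti...]^1+.
Charge balance with iodide (-1) requires 1 complex ion per 1 iodide.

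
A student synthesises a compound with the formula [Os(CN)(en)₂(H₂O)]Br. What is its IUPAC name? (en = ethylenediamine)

aquacyanobis(ethylenediamine)osmium(II) bromide

The 1 bromide counter-ion carries a total charge of -1, so each complex ion is 1+.
Ligand charges: 1×cyano (-1 each), 1×aqua (neutral), 2×ethylenediamine (neutral); total -1. So Os + (-1) = 1+, giving Os = +2.
Ligands are named alphabetically: aqua before cyano before ethylenediamine.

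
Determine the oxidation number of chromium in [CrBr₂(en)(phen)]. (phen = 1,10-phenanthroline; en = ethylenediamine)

No counter-ion: the bracketed complex is neutral.
Ligand charges: 2×Br = -2; 1×phen neutral; 1×en neutral; sum -2.
Cr + (-2) = 0 ⇒ Cr is +2.

+2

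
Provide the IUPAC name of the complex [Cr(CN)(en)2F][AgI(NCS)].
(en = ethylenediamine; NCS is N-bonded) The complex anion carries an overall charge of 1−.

cyanobis(ethylenediamine)fluorochromium(III) iodoisothiocyanatoargentate(I)

The complex anion is given as 1−; its ligand charges sum to -2, so Ag = +1.
A 1:1 salt means the cation carries the equal and opposite charge, 1+.
Cation: ligand charges sum to -2; for the ion to be 1+, Cr = +3.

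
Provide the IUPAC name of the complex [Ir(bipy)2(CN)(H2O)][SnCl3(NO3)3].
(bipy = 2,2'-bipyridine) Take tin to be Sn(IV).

aquabis(2,2'-bipyridine)cyanoiridium(III) trichlorotrinitratostannate(IV)

Sn is given as +4; the anion's ligand charges sum to -6, so the complex anion is 2−.
A 1:1 salt means the cation carries the equal and opposite charge, 2+.
Cation: ligand charges sum to -1; for the ion to be 2+, Ir = +3.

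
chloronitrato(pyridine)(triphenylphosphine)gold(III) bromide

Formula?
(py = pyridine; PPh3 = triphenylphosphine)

Ligands: 1 nitrato (NO3, -1), 1 chloro (Cl, -1), 1 pyridine (py, neutral), 1 triphenylphosphine (PPh3, neutral). Ligand charge sum = -2.
With Au in oxidation state +3, the complex ion is [Au...]^1+.
Charge balance with bromide (-1) requires 1 complex ion per 1 bromide.

[AuCl(NO3)(PPh3)(py)]Br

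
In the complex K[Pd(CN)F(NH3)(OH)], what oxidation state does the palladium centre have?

1 potassium outside the brackets (+1 each) → the complex ion is 1−.
Ligand charges: 1×OH = -1; 1×F = -1; 1×NH3 neutral; 1×CN = -1; sum -3.
Pd + (-3) = 1− ⇒ Pd is +2.

+2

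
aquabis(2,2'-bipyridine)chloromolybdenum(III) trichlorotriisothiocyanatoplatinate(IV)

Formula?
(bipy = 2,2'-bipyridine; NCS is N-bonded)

[Mo(bipy)2Cl(H2O)][PtCl3(NCS)3]

Cation [Mo…]: ligand charges -1, Mo(III) ⇒ ion charge 2+.
Anion [Pt…]: ligand charges -6, Pt(IV) ⇒ ion charge 2−.
One 2+ cation balances one 2− anion.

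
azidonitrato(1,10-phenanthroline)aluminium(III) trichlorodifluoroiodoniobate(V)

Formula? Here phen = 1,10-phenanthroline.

[Al(N3)(NO3)(phen)][NbCl3F2I]

Cation [Al…]: ligand charges -2, Al(III) ⇒ ion charge 1+.
Anion [Nb…]: ligand charges -6, Nb(V) ⇒ ion charge 1−.
One 1+ cation balances one 1− anion.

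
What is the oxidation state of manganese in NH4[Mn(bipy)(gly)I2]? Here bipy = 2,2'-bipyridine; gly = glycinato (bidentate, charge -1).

+2

1 ammonium outside the brackets (+1 each) → the complex ion is 1−.
Ligand charges: 1×bipy neutral; 2×I = -2; 1×gly = -1; sum -3.
Mn + (-3) = 1− ⇒ Mn is +2.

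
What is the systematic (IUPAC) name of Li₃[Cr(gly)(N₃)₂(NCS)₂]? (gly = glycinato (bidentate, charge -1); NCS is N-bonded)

lithium diazido(glycinato)diisothiocyanatochromate(II)

The 3 lithium counter-ions carry a total charge of +3, so each complex ion is 3−.
Ligand charges: 1×glycinato (-1 each), 2×isothiocyanato (-1 each), 2×azido (-1 each); total -5. So Cr + (-5) = 3−, giving Cr = +2.
Ligands are named alphabetically: azido before glycinato before isothiocyanato.
The complex ion is anionic, so chromium takes the -ate form chromate(II).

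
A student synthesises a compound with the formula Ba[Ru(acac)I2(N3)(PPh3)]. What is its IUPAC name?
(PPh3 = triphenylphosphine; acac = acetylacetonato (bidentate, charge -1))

The 1 barium counter-ion carries a total charge of +2, so each complex ion is 2−.
Ligand charges: 1×triphenylphosphine (neutral), 2×iodo (-1 each), 1×azido (-1 each), 1×acetylacetonato (-1 each); total -4. So Ru + (-4) = 2−, giving Ru = +2.
The complex ion is anionic, so ruthenium takes the -ate form ruthenate(II).

barium (acetylacetonato)azidodiiodo(triphenylphosphine)ruthenate(II)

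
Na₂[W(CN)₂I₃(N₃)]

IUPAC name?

sodium azidodicyanotriiodotungstate(IV)

The 2 sodium counter-ions carry a total charge of +2, so each complex ion is 2−.
Ligand charges: 3×iodo (-1 each), 1×azido (-1 each), 2×cyano (-1 each); total -6. So W + (-6) = 2−, giving W = +4.
The complex ion is anionic, so tungsten takes the -ate form tungstate(IV).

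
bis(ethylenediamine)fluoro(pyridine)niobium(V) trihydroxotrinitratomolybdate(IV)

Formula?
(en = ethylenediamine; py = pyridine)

Cation [Nb…]: ligand charges -1, Nb(V) ⇒ ion charge 4+.
Anion [Mo…]: ligand charges -6, Mo(IV) ⇒ ion charge 2−.
One 4+ cation requires 2 of the 2− anion.

[Nb(en)2F(py)][Mo(NO3)3(OH)3]2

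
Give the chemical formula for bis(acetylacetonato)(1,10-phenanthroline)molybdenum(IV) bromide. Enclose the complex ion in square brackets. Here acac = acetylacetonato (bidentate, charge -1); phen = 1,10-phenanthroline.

Ligands: 2 acetylacetonato (acac, -1), 1 1,10-phenanthroline (phen, neutral). Ligand charge sum = -2.
With Mo in oxidation state +4, the complex ion is [Mo...]^2+.
Charge balance with bromide (-1) requires 1 complex ion per 2 bromide.

[Mo(acac)2(phen)]Br2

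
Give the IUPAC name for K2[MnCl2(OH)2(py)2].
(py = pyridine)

potassium dichlorodihydroxobis(pyridine)manganate(II)

The 2 potassium counter-ions carry a total charge of +2, so each complex ion is 2−.
Ligand charges: 2×chloro (-1 each), 2×hydroxo (-1 each), 2×pyridine (neutral); total -4. So Mn + (-4) = 2−, giving Mn = +2.
Ligands are named alphabetically: chloro before hydroxo before pyridine.
The complex ion is anionic, so manganese takes the -ate form manganate(II).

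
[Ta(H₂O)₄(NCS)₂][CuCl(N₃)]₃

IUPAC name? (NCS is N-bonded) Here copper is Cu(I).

Both ions are complex: the cation is named first with the plain metal name, the anion second with the -ate form; each ion's ligands are alphabetised independently.
Cu is given as +1; the anion's ligand charges sum to -2, so the complex anion is 1−.
With 3 anions per cation, the cation must be 3×1 = 3+.
Cation: ligand charges sum to -2; for the ion to be 3+, Ta = +5.

tetraaquadiisothiocyanatotantalum(V) azidochlorocuprate(I)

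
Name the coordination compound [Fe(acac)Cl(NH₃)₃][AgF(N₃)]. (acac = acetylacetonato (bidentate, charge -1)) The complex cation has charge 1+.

The complex cation is given as 1+; its ligand charges sum to -2, so Fe = +3.
A 1:1 salt means the anion carries the equal and opposite charge, 1−.
Anion: ligand charges sum to -2; for the ion to be 1−, Ag = +1.

(acetylacetonato)triamminechloroiron(III) azidofluoroargentate(I)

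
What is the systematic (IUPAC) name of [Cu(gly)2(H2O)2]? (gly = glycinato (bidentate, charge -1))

diaquabis(glycinato)copper(II)

There is no counter-ion, so the complex is neutral overall.
Ligand charges: 2×glycinato (-1 each), 2×aqua (neutral); total -2. So Cu + (-2) = 0, giving Cu = +2.
Ligands are named alphabetically: aqua before glycinato.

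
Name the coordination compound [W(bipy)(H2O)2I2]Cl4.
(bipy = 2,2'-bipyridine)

diaqua(2,2'-bipyridine)diiodotungsten(VI) chloride

The 4 chloride counter-ions carry a total charge of -4, so each complex ion is 4+.
Ligand charges: 2×aqua (neutral), 1×2,2'-bipyridine (neutral), 2×iodo (-1 each); total -2. So W + (-2) = 4+, giving W = +6.
Ligands are named alphabetically: aqua before bipyridine before iodo.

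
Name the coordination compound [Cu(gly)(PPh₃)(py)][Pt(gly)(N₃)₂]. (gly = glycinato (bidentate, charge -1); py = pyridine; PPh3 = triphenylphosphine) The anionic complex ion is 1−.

Both ions are complex: the cation is named first with the plain metal name, the anion second with the -ate form; each ion's ligands are alphabetised independently.
The complex anion is given as 1−; its ligand charges sum to -3, so Pt = +2.
A 1:1 salt means the cation carries the equal and opposite charge, 1+.
Cation: ligand charges sum to -1; for the ion to be 1+, Cu = +2.

(glycinato)(pyridine)(triphenylphosphine)copper(II) diazido(glycinato)platinate(II)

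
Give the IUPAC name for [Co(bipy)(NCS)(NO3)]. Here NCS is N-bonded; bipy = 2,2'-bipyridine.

(2,2'-bipyridine)isothiocyanatonitratocobalt(II)

There is no counter-ion, so the complex is neutral overall.
Ligand charges: 1×nitrato (-1 each), 1×isothiocyanato (-1 each), 1×2,2'-bipyridine (neutral); total -2. So Co + (-2) = 0, giving Co = +2.
Ligands are named alphabetically: bipyridine before isothiocyanato before nitrato.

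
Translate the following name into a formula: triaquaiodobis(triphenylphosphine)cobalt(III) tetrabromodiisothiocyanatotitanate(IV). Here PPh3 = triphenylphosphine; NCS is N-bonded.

[Co(H2O)3I(PPh3)2][TiBr4(NCS)2]

Cation [Co…]: ligand charges -1, Co(III) ⇒ ion charge 2+.
Anion [Ti…]: ligand charges -6, Ti(IV) ⇒ ion charge 2−.
One 2+ cation balances one 2− anion.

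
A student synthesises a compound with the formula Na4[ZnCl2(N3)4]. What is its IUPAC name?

sodium tetraazidodichlorozincate(II)

The 4 sodium counter-ions carry a total charge of +4, so each complex ion is 4−.
Ligand charges: 4×azido (-1 each), 2×chloro (-1 each); total -6. So Zn + (-6) = 4−, giving Zn = +2.
The complex ion is anionic, so zinc takes the -ate form zincate(II).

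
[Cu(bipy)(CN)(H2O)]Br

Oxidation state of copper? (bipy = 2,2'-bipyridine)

+2

1 bromide outside the brackets (-1 each) → the complex ion is 1+.
Ligand charges: 1×bipy neutral; 1×CN = -1; 1×H2O neutral; sum -1.
Cu + (-1) = 1+ ⇒ Cu is +2.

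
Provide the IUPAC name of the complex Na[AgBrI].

The 1 sodium counter-ion carries a total charge of +1, so each complex ion is 1−.
Ligand charges: 1×iodo (-1 each), 1×bromo (-1 each); total -2. So Ag + (-2) = 1−, giving Ag = +1.
Ligands are named alphabetically: bromo before iodo.
The complex ion is anionic, so silver takes the -ate form argentate(I).

sodium bromoiodoargentate(I)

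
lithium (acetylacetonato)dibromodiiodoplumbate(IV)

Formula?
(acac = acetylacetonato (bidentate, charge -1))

Ligands: 2 iodo (I, -1), 1 acetylacetonato (acac, -1), 2 bromo (Br, -1). Ligand charge sum = -5.
Charge balance with lithium (+1) requires 1 complex ion per 1 lithium.

Li[Pb(acac)Br2I2]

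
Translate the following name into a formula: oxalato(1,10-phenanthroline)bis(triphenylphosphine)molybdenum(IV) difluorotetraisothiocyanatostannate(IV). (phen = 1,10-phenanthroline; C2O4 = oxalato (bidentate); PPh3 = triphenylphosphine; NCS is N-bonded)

Cation [Mo…]: ligand charges -2, Mo(IV) ⇒ ion charge 2+.
Anion [Sn…]: ligand charges -6, Sn(IV) ⇒ ion charge 2−.
One 2+ cation balances one 2− anion.

[Mo(C2O4)(phen)(PPh3)2][SnF2(NCS)4]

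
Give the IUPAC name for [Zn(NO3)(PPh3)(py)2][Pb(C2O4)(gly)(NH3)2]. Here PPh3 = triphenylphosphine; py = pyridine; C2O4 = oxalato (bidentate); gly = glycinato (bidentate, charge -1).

nitratobis(pyridine)(triphenylphosphine)zinc(II) diammine(glycinato)oxalatoplumbate(II)

Zinc is always +2 in its complexes; the cation's ligand charges sum to -1, so the complex cation is 1+.
A 1:1 salt means the anion carries the equal and opposite charge, 1−.
Anion: ligand charges sum to -3; for the ion to be 1−, Pb = +2.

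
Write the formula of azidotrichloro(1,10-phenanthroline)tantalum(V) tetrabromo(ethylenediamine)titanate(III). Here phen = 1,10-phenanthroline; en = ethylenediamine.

Cation [Ta…]: ligand charges -4, Ta(V) ⇒ ion charge 1+.
Anion [Ti…]: ligand charges -4, Ti(III) ⇒ ion charge 1−.

[TaCl3(N3)(phen)][TiBr4(en)]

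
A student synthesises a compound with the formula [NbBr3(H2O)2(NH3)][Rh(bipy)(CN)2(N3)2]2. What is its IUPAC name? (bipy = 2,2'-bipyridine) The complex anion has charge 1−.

Both ions are complex: the cation is named first with the plain metal name, the anion second with the -ate form; each ion's ligands are alphabetised independently.
The complex anion is given as 1−; its ligand charges sum to -4, so Rh = +3.
With 2 anions per cation, the cation must be 2×1 = 2+.
Cation: ligand charges sum to -3; for the ion to be 2+, Nb = +5.

amminediaquatribromoniobium(V) diazido(2,2'-bipyridine)dicyanorhodate(III)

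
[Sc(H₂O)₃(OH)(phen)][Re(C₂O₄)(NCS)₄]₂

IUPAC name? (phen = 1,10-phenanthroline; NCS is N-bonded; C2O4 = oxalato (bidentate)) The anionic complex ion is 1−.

The complex anion is given as 1−; its ligand charges sum to -6, so Re = +5.
With 2 anions per cation, the cation must be 2×1 = 2+.
Cation: ligand charges sum to -1; for the ion to be 2+, Sc = +3.

triaquahydroxo(1,10-phenanthroline)scandium(III) tetraisothiocyanatooxalatorhenate(V)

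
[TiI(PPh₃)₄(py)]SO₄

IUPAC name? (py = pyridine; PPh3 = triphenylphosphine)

iodo(pyridine)tetrakis(triphenylphosphine)titanium(III) sulfate

The 1 sulfate counter-ion carries a total charge of -2, so each complex ion is 2+.
Ligand charges: 1×iodo (-1 each), 1×pyridine (neutral), 4×triphenylphosphine (neutral); total -1. So Ti + (-1) = 2+, giving Ti = +3.
Ligands are named alphabetically: iodo before pyridine before triphenylphosphine.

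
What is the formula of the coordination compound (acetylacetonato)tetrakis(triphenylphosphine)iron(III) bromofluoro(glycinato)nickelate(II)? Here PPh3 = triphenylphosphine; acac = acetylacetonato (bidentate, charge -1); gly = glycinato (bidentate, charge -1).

[Fe(acac)(PPh3)4][NiBrF(gly)]2

Cation [Fe…]: ligand charges -1, Fe(III) ⇒ ion charge 2+.
Anion [Ni…]: ligand charges -3, Ni(II) ⇒ ion charge 1−.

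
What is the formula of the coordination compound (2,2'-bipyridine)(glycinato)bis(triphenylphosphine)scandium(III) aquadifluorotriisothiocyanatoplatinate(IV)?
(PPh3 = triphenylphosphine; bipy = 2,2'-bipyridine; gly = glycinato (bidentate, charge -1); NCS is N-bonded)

[Sc(bipy)(gly)(PPh3)2][PtF2(H2O)(NCS)3]2

Cation [Sc…]: ligand charges -1, Sc(III) ⇒ ion charge 2+.
Anion [Pt…]: ligand charges -5, Pt(IV) ⇒ ion charge 1−.
One 2+ cation requires 2 of the 1− anion.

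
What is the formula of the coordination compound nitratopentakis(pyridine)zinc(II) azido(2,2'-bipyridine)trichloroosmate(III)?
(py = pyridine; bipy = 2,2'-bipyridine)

Cation [Zn…]: ligand charges -1, Zn(II) ⇒ ion charge 1+.
Anion [Os…]: ligand charges -4, Os(III) ⇒ ion charge 1−.
One 1+ cation balances one 1− anion.

[Zn(NO3)(py)5][Os(bipy)Cl3(N3)]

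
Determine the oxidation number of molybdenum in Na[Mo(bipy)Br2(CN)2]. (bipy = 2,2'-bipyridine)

1 sodium outside the brackets (+1 each) → the complex ion is 1−.
Ligand charges: 2×Br = -2; 1×bipy neutral; 2×CN = -2; sum -4.
Mo + (-4) = 1− ⇒ Mo is +3.

+3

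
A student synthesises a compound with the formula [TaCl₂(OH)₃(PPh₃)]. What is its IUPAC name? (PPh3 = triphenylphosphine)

There is no counter-ion, so the complex is neutral overall.
Ligand charges: 1×triphenylphosphine (neutral), 2×chloro (-1 each), 3×hydroxo (-1 each); total -5. So Ta + (-5) = 0, giving Ta = +5.
Ligands are named alphabetically: chloro before hydroxo before triphenylphosphine.

dichlorotrihydroxo(triphenylphosphine)tantalum(V)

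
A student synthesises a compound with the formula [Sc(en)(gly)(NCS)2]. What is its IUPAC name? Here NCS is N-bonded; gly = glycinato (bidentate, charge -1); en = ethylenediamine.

There is no counter-ion, so the complex is neutral overall.
Ligand charges: 2×isothiocyanato (-1 each), 1×glycinato (-1 each), 1×ethylenediamine (neutral); total -3. So Sc + (-3) = 0, giving Sc = +3.
Ligands are named alphabetically: ethylenediamine before glycinato before isothiocyanato.

(ethylenediamine)(glycinato)diisothiocyanatoscandium(III)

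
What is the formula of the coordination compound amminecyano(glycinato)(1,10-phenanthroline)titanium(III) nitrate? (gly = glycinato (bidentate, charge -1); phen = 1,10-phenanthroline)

Ligands: 1 cyano (CN, -1), 1 ammine (NH3, neutral), 1 glycinato (gly, -1), 1 1,10-phenanthroline (phen, neutral). Ligand charge sum = -2.
With Ti in oxidation state +3, the complex ion is [Ti...]^1+.
Charge balance with nitrate (-1) requires 1 complex ion per 1 nitrate.

[Ti(CN)(gly)(NH3)(phen)]NO3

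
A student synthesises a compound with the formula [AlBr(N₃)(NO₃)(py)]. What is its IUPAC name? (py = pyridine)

azidobromonitrato(pyridine)aluminium(III)

There is no counter-ion, so the complex is neutral overall.
Ligand charges: 1×pyridine (neutral), 1×nitrato (-1 each), 1×azido (-1 each), 1×bromo (-1 each); total -3. So Al + (-3) = 0, giving Al = +3.
Ligands are named alphabetically: azido before bromo before nitrato before pyridine.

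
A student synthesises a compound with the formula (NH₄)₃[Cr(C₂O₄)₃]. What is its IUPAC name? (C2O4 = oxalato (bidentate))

ammonium trioxalatochromate(III)

The 3 ammonium counter-ions carry a total charge of +3, so each complex ion is 3−.
Ligand charges: 3×oxalato (-2 each); total -6. So Cr + (-6) = 3−, giving Cr = +3.
The complex ion is anionic, so chromium takes the -ate form chromate(III).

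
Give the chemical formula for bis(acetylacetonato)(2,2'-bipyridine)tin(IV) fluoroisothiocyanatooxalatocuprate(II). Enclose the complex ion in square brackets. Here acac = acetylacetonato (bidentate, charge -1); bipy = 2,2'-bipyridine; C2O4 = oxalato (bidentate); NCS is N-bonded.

Cation [Sn…]: ligand charges -2, Sn(IV) ⇒ ion charge 2+.
Anion [Cu…]: ligand charges -4, Cu(II) ⇒ ion charge 2−.
One 2+ cation balances one 2− anion.

[Sn(acac)2(bipy)][Cu(C2O4)F(NCS)]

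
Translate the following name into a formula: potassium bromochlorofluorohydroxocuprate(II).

K2[CuBrClF(OH)]

Ligands: 1 fluoro (F, -1), 1 chloro (Cl, -1), 1 hydroxo (OH, -1), 1 bromo (Br, -1). Ligand charge sum = -4.
Charge balance with potassium (+1) requires 1 complex ion per 2 potassium.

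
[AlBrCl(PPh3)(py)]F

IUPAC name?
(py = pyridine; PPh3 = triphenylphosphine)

The 1 fluoride counter-ion carries a total charge of -1, so each complex ion is 1+.
Ligand charges: 1×chloro (-1 each), 1×bromo (-1 each), 1×pyridine (neutral), 1×triphenylphosphine (neutral); total -2. So Al + (-2) = 1+, giving Al = +3.
Ligands are named alphabetically: bromo before chloro before pyridine before triphenylphosphine.

bromochloro(pyridine)(triphenylphosphine)aluminium(III) fluoride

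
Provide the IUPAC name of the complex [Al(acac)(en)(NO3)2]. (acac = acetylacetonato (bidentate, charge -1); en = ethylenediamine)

(acetylacetonato)(ethylenediamine)dinitratoaluminium(III)

There is no counter-ion, so the complex is neutral overall.
Ligand charges: 1×acetylacetonato (-1 each), 2×nitrato (-1 each), 1×ethylenediamine (neutral); total -3. So Al + (-3) = 0, giving Al = +3.
Ligands are named alphabetically: acetylacetonato before ethylenediamine before nitrato.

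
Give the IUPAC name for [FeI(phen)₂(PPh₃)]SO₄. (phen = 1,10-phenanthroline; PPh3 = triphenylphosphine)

iodobis(1,10-phenanthroline)(triphenylphosphine)iron(III) sulfate

The 1 sulfate counter-ion carries a total charge of -2, so each complex ion is 2+.
Ligand charges: 2×1,10-phenanthroline (neutral), 1×triphenylphosphine (neutral), 1×iodo (-1 each); total -1. So Fe + (-1) = 2+, giving Fe = +3.
Ligands are named alphabetically: iodo before phenanthroline before triphenylphosphine.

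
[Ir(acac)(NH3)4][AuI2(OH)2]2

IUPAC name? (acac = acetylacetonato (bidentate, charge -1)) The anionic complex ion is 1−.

(acetylacetonato)tetraammineiridium(III) dihydroxodiiodoaurate(III)

Both ions are complex: the cation is named first with the plain metal name, the anion second with the -ate form; each ion's ligands are alphabetised independently.
The complex anion is given as 1−; its ligand charges sum to -4, so Au = +3.
With 2 anions per cation, the cation must be 2×1 = 2+.
Cation: ligand charges sum to -1; for the ion to be 2+, Ir = +3.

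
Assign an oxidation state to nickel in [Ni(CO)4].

No counter-ion: the bracketed complex is neutral.
Ligand charges: 4×CO neutral; sum 0.
Ni + (0) = 0 ⇒ Ni is 0.

0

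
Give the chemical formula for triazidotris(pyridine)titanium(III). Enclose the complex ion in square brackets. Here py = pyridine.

Ligands: 3 azido (N3, -1), 3 pyridine (py, neutral). Ligand charge sum = -3.
With Ti in oxidation state +3, the complex ion is [Ti...].

[Ti(N3)3(py)3]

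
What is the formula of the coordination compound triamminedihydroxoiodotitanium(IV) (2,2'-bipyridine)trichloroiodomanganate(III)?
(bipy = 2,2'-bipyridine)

[TiI(NH3)3(OH)2][Mn(bipy)Cl3I]

Cation [Ti…]: ligand charges -3, Ti(IV) ⇒ ion charge 1+.
Anion [Mn…]: ligand charges -4, Mn(III) ⇒ ion charge 1−.
One 1+ cation balances one 1− anion.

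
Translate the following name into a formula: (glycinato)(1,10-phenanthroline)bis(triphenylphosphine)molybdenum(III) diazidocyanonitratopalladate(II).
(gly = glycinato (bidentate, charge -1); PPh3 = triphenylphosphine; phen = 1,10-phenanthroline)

Cation [Mo…]: ligand charges -1, Mo(III) ⇒ ion charge 2+.
Anion [Pd…]: ligand charges -4, Pd(II) ⇒ ion charge 2−.

[Mo(gly)(phen)(PPh3)2][Pd(CN)(N3)2(NO3)]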